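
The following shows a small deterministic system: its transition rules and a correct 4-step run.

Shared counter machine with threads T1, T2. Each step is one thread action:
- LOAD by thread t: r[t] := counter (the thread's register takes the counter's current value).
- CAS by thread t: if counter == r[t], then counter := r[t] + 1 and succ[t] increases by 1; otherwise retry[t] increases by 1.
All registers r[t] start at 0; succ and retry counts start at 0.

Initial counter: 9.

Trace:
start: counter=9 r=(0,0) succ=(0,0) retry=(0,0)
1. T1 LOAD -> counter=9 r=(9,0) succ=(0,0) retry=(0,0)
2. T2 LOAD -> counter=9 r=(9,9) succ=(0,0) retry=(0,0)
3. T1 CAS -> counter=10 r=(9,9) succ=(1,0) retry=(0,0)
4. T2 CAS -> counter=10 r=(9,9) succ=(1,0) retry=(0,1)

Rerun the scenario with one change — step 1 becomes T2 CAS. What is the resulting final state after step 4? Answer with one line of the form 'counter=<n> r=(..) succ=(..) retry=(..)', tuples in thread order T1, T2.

(re-executing from step 1 with the substitution; state before step 1: counter=9 r=(0,0) succ=(0,0) retry=(0,0))
1. T2 CAS -> counter=9 r=(0,0) succ=(0,0) retry=(0,1)
2. T2 LOAD -> counter=9 r=(0,9) succ=(0,0) retry=(0,1)
3. T1 CAS -> counter=9 r=(0,9) succ=(0,0) retry=(1,1)
4. T2 CAS -> counter=10 r=(0,9) succ=(0,1) retry=(1,1)

counter=10 r=(0,9) succ=(0,1) retry=(1,1)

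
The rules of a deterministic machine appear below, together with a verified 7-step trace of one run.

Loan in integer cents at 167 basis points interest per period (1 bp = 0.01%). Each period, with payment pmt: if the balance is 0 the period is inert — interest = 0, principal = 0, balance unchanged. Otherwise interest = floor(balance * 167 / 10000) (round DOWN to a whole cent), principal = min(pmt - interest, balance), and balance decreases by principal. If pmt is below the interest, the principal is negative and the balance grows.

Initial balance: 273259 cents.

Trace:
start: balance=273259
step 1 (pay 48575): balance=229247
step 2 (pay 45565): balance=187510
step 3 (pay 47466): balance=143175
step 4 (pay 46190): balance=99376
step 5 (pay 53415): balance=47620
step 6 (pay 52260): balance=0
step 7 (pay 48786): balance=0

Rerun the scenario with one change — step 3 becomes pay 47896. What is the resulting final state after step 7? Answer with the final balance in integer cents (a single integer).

0

(re-executing from step 3 with the substitution; state before step 3: balance=187510)
step 3 (pay 47896): balance=142745
step 4 (pay 46190): balance=98938
step 5 (pay 53415): balance=47175
step 6 (pay 52260): balance=0
step 7 (pay 48786): balance=0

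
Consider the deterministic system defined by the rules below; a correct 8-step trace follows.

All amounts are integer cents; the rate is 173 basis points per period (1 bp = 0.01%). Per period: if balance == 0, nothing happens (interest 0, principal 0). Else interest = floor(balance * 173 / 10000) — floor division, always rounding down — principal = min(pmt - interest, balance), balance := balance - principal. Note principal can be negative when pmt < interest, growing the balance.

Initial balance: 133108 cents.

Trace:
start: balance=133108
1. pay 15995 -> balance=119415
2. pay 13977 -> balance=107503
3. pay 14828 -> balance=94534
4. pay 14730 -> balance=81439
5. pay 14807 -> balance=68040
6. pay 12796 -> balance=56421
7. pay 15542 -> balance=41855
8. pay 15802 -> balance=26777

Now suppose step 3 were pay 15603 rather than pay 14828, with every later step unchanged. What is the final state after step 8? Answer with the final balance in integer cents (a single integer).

(re-executing from step 3 with the substitution; state before step 3: balance=107503)
3. pay 15603 -> balance=93759
4. pay 14730 -> balance=80651
5. pay 14807 -> balance=67239
6. pay 12796 -> balance=55606
7. pay 15542 -> balance=41025
8. pay 15802 -> balance=25932

25932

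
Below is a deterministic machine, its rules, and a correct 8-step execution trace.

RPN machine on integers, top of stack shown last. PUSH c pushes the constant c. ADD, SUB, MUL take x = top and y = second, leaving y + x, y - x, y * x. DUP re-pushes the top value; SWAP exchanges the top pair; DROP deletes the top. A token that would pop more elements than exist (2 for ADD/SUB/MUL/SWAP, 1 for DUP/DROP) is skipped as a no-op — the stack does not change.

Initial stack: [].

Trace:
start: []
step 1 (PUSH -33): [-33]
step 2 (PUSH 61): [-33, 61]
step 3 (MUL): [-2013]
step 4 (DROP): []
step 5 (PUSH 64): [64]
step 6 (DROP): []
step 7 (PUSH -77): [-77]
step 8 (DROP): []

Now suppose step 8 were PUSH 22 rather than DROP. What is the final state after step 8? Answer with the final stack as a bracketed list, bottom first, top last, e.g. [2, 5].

(re-executing from step 8 with the substitution; state before step 8: [-77])
step 8 (PUSH 22): [-77, 22]

[-77, 22]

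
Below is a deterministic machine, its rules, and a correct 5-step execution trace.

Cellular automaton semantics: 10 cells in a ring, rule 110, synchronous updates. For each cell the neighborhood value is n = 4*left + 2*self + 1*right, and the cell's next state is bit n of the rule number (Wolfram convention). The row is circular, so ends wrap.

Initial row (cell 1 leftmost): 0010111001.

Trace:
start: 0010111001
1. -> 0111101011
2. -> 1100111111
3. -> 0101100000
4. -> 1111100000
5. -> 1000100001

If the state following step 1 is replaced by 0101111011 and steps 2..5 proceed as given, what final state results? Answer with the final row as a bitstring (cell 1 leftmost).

0110001000

state after step 1 := 0101111011
2. -> 1111001111
3. -> 0001011000
4. -> 0011111000
5. -> 0110001000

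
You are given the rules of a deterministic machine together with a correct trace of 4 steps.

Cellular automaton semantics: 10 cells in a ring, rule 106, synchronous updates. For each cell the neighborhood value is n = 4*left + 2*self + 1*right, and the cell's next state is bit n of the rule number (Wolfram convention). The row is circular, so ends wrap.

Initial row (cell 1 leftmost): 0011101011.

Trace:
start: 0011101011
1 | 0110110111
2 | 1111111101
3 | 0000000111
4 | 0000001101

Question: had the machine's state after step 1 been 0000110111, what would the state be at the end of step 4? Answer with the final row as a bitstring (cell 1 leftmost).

0111001110

state after step 1 := 0000110111
2 | 0001111101
3 | 0011000110
4 | 0111001110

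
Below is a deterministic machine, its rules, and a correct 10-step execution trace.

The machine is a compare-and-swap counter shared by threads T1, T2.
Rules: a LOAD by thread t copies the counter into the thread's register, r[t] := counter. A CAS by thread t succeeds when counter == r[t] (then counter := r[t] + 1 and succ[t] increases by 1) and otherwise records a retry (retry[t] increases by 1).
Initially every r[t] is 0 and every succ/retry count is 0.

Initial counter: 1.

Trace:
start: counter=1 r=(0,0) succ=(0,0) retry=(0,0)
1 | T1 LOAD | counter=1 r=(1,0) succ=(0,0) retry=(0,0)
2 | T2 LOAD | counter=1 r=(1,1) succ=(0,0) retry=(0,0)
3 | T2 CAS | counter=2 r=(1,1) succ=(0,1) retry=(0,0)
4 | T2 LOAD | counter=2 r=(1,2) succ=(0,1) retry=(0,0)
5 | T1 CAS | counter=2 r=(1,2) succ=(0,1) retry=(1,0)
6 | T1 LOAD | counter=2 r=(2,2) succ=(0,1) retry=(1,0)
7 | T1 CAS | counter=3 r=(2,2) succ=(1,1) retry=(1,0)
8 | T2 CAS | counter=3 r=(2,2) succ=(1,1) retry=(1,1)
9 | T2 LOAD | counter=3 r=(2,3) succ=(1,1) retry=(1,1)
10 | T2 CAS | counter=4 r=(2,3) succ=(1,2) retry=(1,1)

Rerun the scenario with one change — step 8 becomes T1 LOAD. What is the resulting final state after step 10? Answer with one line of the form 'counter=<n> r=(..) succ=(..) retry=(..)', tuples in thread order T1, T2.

counter=4 r=(3,3) succ=(1,2) retry=(1,0)

(re-executing from step 8 with the substitution; state before step 8: counter=3 r=(2,2) succ=(1,1) retry=(1,0))
8 | T1 LOAD | counter=3 r=(3,2) succ=(1,1) retry=(1,0)
9 | T2 LOAD | counter=3 r=(3,3) succ=(1,1) retry=(1,0)
10 | T2 CAS | counter=4 r=(3,3) succ=(1,2) retry=(1,0)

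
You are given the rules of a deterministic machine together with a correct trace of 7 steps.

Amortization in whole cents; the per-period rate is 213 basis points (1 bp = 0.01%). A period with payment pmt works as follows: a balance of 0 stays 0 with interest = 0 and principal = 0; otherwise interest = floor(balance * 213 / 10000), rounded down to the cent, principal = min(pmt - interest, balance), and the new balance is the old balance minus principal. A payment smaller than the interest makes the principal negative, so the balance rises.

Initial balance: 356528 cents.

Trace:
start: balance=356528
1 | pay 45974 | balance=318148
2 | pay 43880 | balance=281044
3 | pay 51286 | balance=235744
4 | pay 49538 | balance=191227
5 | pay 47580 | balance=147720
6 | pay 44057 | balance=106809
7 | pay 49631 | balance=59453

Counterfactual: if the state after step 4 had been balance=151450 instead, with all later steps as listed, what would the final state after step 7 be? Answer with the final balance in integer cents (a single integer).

state after step 4 := balance=151450
5 | pay 47580 | balance=107095
6 | pay 44057 | balance=65319
7 | pay 49631 | balance=17079

17079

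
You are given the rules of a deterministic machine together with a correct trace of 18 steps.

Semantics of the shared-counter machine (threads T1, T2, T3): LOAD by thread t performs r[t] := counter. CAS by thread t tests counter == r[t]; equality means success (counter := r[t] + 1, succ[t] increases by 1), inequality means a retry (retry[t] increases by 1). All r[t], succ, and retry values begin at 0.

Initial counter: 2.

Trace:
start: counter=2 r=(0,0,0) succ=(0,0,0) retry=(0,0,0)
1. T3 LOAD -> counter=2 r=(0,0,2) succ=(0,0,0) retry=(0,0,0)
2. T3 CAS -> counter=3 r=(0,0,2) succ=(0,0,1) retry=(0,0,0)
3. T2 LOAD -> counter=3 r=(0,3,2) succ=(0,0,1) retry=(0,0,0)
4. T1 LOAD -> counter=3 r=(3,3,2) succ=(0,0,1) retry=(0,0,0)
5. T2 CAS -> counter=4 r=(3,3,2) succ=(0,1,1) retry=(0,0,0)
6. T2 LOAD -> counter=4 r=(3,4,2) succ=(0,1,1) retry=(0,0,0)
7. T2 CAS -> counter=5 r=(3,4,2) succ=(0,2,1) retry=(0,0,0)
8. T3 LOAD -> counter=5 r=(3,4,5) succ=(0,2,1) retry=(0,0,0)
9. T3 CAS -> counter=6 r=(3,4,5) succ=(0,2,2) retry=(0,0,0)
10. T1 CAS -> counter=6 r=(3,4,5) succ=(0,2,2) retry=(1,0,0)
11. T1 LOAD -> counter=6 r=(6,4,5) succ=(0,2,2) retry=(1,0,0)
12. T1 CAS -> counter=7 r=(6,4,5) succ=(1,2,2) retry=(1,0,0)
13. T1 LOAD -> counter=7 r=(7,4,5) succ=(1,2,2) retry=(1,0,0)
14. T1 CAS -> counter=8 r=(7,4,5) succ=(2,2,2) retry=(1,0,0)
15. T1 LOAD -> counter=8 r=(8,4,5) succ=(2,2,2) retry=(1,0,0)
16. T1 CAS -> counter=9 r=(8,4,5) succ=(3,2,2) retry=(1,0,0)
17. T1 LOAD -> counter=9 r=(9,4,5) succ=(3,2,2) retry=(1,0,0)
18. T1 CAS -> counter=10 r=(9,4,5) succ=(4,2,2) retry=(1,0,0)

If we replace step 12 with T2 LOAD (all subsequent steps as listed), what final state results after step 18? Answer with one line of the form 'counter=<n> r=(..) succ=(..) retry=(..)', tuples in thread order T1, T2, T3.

(re-executing from step 12 with the substitution; state before step 12: counter=6 r=(6,4,5) succ=(0,2,2) retry=(1,0,0))
12. T2 LOAD -> counter=6 r=(6,6,5) succ=(0,2,2) retry=(1,0,0)
13. T1 LOAD -> counter=6 r=(6,6,5) succ=(0,2,2) retry=(1,0,0)
14. T1 CAS -> counter=7 r=(6,6,5) succ=(1,2,2) retry=(1,0,0)
15. T1 LOAD -> counter=7 r=(7,6,5) succ=(1,2,2) retry=(1,0,0)
16. T1 CAS -> counter=8 r=(7,6,5) succ=(2,2,2) retry=(1,0,0)
17. T1 LOAD -> counter=8 r=(8,6,5) succ=(2,2,2) retry=(1,0,0)
18. T1 CAS -> counter=9 r=(8,6,5) succ=(3,2,2) retry=(1,0,0)

counter=9 r=(8,6,5) succ=(3,2,2) retry=(1,0,0)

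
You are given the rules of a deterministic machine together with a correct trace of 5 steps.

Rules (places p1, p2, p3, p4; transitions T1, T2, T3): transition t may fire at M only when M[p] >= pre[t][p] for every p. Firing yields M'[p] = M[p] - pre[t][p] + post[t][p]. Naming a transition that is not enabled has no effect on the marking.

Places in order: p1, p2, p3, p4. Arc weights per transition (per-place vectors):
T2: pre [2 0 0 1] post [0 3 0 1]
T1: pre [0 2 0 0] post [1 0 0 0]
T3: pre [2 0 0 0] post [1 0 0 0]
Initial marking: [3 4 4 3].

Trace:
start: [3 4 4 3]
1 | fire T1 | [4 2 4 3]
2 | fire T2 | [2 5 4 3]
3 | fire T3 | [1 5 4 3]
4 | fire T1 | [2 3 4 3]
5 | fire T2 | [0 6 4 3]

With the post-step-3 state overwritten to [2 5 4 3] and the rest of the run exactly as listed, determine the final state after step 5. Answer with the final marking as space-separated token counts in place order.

1 6 4 3

state after step 3 := [2 5 4 3]
4 | fire T1 | [3 3 4 3]
5 | fire T2 | [1 6 4 3]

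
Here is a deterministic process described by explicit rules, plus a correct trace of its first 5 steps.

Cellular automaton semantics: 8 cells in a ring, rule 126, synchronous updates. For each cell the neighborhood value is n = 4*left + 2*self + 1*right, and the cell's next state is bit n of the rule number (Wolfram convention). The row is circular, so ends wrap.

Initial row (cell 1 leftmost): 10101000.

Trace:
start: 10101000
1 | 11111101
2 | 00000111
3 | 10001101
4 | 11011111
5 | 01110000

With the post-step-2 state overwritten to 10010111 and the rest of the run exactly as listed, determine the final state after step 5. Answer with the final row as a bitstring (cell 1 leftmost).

11001100

state after step 2 := 10010111
3 | 11111100
4 | 10000111
5 | 11001100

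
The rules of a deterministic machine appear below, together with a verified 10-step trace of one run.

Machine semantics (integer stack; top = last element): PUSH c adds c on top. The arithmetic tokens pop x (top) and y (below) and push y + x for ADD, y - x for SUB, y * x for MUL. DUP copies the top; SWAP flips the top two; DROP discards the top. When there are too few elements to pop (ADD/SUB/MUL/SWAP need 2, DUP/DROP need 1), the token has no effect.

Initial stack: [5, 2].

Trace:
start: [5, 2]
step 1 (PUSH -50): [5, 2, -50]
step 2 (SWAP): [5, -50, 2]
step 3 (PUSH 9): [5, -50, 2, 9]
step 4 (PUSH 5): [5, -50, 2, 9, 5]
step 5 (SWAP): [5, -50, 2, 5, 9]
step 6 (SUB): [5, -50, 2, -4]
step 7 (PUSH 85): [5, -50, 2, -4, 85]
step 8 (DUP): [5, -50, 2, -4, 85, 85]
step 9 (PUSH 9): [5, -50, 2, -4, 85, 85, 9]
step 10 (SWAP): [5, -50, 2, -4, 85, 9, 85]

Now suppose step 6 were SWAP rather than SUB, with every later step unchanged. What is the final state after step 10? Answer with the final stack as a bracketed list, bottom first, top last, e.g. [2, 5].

[5, -50, 2, 9, 5, 85, 9, 85]

(re-executing from step 6 with the substitution; state before step 6: [5, -50, 2, 5, 9])
step 6 (SWAP): [5, -50, 2, 9, 5]
step 7 (PUSH 85): [5, -50, 2, 9, 5, 85]
step 8 (DUP): [5, -50, 2, 9, 5, 85, 85]
step 9 (PUSH 9): [5, -50, 2, 9, 5, 85, 85, 9]
step 10 (SWAP): [5, -50, 2, 9, 5, 85, 9, 85]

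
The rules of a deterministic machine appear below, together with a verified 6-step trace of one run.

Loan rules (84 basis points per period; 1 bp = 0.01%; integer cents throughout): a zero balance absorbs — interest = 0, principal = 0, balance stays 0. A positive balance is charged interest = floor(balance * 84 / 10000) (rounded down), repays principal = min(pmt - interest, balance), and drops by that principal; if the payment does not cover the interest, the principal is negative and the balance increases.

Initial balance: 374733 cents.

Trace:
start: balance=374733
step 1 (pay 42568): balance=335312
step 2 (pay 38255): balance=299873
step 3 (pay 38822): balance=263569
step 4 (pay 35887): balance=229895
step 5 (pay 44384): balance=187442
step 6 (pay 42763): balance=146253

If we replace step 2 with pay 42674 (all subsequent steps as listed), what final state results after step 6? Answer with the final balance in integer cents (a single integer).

141684

(re-executing from step 2 with the substitution; state before step 2: balance=335312)
step 2 (pay 42674): balance=295454
step 3 (pay 38822): balance=259113
step 4 (pay 35887): balance=225402
step 5 (pay 44384): balance=182911
step 6 (pay 42763): balance=141684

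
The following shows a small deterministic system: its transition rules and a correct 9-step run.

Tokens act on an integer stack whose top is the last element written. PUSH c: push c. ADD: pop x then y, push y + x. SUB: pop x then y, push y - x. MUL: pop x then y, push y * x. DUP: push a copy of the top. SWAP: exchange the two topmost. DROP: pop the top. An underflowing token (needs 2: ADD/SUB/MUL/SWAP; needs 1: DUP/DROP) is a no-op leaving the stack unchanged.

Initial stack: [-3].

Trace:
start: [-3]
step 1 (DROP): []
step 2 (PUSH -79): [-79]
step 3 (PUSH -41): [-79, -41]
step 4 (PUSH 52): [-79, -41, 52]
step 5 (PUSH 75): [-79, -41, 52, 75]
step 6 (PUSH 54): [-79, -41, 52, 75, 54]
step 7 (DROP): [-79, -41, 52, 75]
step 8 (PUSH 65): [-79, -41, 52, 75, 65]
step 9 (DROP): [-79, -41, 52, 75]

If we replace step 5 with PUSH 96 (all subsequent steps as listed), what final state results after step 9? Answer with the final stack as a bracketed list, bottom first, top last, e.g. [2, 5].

(re-executing from step 5 with the substitution; state before step 5: [-79, -41, 52])
step 5 (PUSH 96): [-79, -41, 52, 96]
step 6 (PUSH 54): [-79, -41, 52, 96, 54]
step 7 (DROP): [-79, -41, 52, 96]
step 8 (PUSH 65): [-79, -41, 52, 96, 65]
step 9 (DROP): [-79, -41, 52, 96]

[-79, -41, 52, 96]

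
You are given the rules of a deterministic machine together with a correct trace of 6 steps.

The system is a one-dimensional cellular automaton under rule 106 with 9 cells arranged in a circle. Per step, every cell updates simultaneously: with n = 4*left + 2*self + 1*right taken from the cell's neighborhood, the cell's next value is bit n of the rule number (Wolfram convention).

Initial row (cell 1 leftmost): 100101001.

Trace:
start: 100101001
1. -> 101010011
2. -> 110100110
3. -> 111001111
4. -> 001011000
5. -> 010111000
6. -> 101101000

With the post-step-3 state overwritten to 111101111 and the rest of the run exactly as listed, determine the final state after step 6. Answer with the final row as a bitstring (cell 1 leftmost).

011110000

state after step 3 := 111101111
4. -> 000111000
5. -> 001101000
6. -> 011110000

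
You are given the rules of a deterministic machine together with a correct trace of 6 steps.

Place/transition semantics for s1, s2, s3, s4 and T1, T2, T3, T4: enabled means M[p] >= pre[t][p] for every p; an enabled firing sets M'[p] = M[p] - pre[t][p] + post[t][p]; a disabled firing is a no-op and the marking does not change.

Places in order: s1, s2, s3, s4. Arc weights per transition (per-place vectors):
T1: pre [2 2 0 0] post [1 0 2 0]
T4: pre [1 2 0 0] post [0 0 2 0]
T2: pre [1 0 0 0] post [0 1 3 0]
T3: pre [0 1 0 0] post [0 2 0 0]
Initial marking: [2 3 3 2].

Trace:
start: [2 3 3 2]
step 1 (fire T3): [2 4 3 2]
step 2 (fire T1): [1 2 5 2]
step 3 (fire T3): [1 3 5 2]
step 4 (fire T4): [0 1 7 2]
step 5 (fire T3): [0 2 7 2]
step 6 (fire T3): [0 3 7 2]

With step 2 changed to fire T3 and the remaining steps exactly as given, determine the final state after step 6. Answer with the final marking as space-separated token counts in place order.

(re-executing from step 2 with the substitution; state before step 2: [2 4 3 2])
step 2 (fire T3): [2 5 3 2]
step 3 (fire T3): [2 6 3 2]
step 4 (fire T4): [1 4 5 2]
step 5 (fire T3): [1 5 5 2]
step 6 (fire T3): [1 6 5 2]

1 6 5 2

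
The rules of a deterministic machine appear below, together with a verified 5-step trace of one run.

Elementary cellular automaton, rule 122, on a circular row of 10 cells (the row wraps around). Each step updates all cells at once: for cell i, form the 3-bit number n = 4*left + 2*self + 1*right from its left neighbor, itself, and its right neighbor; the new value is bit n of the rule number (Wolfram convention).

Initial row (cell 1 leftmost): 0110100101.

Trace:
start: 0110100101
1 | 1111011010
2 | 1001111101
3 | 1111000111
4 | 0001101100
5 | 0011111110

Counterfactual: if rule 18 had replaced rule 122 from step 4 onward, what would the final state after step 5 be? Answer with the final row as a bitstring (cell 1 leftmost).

(re-executing steps 4..5 under rule 18; state before step 4: 1111000111)
4 | 0000101000
5 | 0001000100

0001000100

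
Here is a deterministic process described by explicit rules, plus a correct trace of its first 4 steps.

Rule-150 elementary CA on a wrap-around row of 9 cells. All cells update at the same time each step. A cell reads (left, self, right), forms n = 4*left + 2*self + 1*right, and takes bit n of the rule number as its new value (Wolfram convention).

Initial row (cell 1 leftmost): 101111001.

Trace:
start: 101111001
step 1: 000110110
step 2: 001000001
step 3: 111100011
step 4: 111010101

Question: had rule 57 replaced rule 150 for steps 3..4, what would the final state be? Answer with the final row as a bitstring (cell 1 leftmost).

(re-executing steps 3..4 under rule 57; state before step 3: 001000001)
step 3: 100111100
step 4: 010100010

010100010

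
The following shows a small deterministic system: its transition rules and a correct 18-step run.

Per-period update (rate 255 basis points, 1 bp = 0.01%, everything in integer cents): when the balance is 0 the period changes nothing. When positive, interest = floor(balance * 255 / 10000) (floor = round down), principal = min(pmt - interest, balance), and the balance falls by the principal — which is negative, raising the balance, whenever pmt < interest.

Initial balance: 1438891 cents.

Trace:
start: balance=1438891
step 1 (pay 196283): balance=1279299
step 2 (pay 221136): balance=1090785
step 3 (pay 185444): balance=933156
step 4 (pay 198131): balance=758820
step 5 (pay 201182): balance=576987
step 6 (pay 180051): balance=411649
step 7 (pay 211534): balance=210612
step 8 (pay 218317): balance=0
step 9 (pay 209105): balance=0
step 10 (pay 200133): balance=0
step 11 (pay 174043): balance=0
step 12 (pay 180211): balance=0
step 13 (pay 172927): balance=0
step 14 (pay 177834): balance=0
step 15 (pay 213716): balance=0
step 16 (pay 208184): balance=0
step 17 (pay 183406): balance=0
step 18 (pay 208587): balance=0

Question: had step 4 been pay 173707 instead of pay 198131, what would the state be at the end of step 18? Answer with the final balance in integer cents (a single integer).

(re-executing from step 4 with the substitution; state before step 4: balance=933156)
step 4 (pay 173707): balance=783244
step 5 (pay 201182): balance=602034
step 6 (pay 180051): balance=437334
step 7 (pay 211534): balance=236952
step 8 (pay 218317): balance=24677
step 9 (pay 209105): balance=0
step 10 (pay 200133): balance=0
step 11 (pay 174043): balance=0
step 12 (pay 180211): balance=0
step 13 (pay 172927): balance=0
step 14 (pay 177834): balance=0
step 15 (pay 213716): balance=0
step 16 (pay 208184): balance=0
step 17 (pay 183406): balance=0
step 18 (pay 208587): balance=0

0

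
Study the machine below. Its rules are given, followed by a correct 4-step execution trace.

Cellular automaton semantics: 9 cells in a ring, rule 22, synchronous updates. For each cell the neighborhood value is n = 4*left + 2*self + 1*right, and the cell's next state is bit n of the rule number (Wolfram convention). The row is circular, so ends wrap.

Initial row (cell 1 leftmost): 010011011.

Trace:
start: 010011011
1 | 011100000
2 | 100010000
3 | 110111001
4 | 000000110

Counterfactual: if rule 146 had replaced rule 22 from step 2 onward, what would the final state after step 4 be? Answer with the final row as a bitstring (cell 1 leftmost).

(re-executing steps 2..4 under rule 146; state before step 2: 011100000)
2 | 101010000
3 | 000001001
4 | 100010110

100010110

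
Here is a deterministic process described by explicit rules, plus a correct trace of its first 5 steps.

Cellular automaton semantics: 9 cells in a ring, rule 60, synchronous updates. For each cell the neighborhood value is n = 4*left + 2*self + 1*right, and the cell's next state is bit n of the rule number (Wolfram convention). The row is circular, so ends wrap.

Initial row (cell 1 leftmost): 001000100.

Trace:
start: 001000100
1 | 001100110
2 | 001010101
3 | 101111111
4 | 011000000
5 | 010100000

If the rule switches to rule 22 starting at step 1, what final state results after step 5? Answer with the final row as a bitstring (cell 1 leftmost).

(re-executing steps 1..5 under rule 22; state before step 1: 001000100)
1 | 011101110
2 | 100000001
3 | 010000010
4 | 111000111
5 | 000101000

000101000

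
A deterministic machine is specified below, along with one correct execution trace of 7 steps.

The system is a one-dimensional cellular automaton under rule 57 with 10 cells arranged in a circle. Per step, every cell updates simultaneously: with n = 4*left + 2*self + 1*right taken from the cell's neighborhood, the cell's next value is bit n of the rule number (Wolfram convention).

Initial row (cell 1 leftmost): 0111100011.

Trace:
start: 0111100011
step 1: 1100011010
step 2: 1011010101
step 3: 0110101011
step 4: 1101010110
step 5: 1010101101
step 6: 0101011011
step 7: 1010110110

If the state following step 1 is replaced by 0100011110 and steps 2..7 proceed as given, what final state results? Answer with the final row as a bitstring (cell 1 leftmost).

0101010101

state after step 1 := 0100011110
step 2: 0011010001
step 3: 1010101100
step 4: 0101011010
step 5: 0010110101
step 6: 1001101010
step 7: 0101010101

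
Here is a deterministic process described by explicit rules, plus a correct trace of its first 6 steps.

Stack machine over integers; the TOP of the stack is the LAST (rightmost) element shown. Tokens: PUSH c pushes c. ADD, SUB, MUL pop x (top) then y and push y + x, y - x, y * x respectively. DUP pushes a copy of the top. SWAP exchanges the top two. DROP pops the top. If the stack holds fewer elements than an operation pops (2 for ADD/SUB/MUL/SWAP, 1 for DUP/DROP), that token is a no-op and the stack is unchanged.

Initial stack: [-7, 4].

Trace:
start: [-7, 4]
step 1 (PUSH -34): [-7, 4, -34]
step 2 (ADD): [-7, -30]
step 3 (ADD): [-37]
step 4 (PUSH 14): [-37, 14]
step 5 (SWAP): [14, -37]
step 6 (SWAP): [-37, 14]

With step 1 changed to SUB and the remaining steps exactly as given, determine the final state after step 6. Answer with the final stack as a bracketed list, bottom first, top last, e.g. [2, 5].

(re-executing from step 1 with the substitution; state before step 1: [-7, 4])
step 1 (SUB): [-11]
step 2 (ADD): [-11]
step 3 (ADD): [-11]
step 4 (PUSH 14): [-11, 14]
step 5 (SWAP): [14, -11]
step 6 (SWAP): [-11, 14]

[-11, 14]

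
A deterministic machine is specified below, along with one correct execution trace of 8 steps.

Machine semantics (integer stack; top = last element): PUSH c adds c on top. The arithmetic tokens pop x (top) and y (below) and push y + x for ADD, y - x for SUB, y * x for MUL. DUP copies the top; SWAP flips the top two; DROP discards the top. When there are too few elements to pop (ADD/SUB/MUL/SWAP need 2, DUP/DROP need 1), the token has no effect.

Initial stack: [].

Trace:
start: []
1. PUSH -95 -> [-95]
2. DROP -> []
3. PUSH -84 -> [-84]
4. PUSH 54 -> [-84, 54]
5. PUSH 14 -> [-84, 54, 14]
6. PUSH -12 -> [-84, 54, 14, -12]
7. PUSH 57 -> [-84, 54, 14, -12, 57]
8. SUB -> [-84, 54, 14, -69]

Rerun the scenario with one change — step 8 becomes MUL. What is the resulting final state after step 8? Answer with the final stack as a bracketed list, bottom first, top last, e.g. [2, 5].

[-84, 54, 14, -684]

(re-executing from step 8 with the substitution; state before step 8: [-84, 54, 14, -12, 57])
8. MUL -> [-84, 54, 14, -684]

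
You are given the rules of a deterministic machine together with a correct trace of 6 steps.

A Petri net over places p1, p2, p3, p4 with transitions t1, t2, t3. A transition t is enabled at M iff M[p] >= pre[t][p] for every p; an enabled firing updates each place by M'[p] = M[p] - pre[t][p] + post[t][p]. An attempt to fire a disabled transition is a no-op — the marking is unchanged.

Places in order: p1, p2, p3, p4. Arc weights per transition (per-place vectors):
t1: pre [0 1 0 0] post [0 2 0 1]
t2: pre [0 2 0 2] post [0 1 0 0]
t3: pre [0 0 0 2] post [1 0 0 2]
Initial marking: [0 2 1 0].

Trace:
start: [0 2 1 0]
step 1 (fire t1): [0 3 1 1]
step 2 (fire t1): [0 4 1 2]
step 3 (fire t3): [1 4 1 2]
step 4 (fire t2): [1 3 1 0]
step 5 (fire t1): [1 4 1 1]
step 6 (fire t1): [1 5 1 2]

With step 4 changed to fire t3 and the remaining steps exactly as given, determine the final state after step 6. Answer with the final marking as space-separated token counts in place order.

2 6 1 4

(re-executing from step 4 with the substitution; state before step 4: [1 4 1 2])
step 4 (fire t3): [2 4 1 2]
step 5 (fire t1): [2 5 1 3]
step 6 (fire t1): [2 6 1 4]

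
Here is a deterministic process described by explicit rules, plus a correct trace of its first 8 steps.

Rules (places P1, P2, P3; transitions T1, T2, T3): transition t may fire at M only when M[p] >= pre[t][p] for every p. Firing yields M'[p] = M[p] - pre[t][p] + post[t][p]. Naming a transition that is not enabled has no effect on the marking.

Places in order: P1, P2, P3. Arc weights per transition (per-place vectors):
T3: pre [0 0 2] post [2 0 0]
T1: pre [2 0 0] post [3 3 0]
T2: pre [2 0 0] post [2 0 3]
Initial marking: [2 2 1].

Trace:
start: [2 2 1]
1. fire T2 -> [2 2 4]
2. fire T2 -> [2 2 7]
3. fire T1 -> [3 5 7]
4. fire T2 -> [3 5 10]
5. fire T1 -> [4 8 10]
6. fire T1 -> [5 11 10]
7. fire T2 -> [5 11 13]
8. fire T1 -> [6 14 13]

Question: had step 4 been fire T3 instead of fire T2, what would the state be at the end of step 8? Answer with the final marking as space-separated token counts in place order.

8 14 8

(re-executing from step 4 with the substitution; state before step 4: [3 5 7])
4. fire T3 -> [5 5 5]
5. fire T1 -> [6 8 5]
6. fire T1 -> [7 11 5]
7. fire T2 -> [7 11 8]
8. fire T1 -> [8 14 8]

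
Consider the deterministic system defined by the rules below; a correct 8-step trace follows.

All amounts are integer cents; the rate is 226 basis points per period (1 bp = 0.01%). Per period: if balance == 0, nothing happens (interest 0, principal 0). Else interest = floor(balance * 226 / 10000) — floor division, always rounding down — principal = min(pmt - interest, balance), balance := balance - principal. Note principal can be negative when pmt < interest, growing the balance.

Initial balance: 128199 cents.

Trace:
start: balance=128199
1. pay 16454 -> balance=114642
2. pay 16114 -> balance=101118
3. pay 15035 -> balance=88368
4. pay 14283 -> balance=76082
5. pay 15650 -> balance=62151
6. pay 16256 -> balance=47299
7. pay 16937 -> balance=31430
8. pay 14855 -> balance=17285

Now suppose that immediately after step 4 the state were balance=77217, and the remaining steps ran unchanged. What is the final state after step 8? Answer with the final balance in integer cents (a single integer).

state after step 4 := balance=77217
5. pay 15650 -> balance=63312
6. pay 16256 -> balance=48486
7. pay 16937 -> balance=32644
8. pay 14855 -> balance=18526

18526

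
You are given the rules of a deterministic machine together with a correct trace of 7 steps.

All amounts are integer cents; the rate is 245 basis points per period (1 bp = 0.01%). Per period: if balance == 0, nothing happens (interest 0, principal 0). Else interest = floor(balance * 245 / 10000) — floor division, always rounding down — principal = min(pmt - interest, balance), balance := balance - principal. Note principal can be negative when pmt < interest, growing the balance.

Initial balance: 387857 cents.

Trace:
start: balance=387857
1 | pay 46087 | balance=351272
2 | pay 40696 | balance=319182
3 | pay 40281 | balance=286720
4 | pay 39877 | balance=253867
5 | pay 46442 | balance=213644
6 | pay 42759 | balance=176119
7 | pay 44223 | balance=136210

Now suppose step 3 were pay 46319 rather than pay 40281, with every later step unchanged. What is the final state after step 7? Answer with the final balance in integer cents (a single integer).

129559

(re-executing from step 3 with the substitution; state before step 3: balance=319182)
3 | pay 46319 | balance=280682
4 | pay 39877 | balance=247681
5 | pay 46442 | balance=207307
6 | pay 42759 | balance=169627
7 | pay 44223 | balance=129559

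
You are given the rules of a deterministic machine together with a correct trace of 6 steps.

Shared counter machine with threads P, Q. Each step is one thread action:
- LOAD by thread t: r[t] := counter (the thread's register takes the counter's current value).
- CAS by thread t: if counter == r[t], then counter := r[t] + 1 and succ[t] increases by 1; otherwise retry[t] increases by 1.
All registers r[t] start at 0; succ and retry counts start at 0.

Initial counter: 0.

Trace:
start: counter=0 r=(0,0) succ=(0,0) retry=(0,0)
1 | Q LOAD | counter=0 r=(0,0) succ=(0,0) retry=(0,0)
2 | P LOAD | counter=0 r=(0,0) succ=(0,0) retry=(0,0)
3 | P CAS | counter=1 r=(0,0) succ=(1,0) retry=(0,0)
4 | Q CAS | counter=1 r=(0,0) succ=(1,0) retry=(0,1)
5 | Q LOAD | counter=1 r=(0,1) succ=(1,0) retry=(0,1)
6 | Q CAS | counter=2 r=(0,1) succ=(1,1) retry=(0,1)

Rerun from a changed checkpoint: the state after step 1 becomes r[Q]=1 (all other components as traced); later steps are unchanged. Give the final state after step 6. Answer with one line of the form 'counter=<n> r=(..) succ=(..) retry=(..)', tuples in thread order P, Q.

counter=3 r=(0,2) succ=(1,2) retry=(0,0)

state after step 1 := counter=0 r=(0,1) succ=(0,0) retry=(0,0)
2 | P LOAD | counter=0 r=(0,1) succ=(0,0) retry=(0,0)
3 | P CAS | counter=1 r=(0,1) succ=(1,0) retry=(0,0)
4 | Q CAS | counter=2 r=(0,1) succ=(1,1) retry=(0,0)
5 | Q LOAD | counter=2 r=(0,2) succ=(1,1) retry=(0,0)
6 | Q CAS | counter=3 r=(0,2) succ=(1,2) retry=(0,0)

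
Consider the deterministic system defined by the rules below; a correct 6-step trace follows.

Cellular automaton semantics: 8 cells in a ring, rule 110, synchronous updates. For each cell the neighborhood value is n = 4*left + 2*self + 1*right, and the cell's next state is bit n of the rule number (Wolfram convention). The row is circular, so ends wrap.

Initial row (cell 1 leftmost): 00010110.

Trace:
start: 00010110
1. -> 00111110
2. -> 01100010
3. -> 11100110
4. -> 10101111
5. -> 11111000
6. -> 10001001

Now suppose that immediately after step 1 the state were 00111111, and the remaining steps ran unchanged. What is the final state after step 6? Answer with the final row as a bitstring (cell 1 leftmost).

11111010

state after step 1 := 00111111
2. -> 01100001
3. -> 11100011
4. -> 00100110
5. -> 01101110
6. -> 11111010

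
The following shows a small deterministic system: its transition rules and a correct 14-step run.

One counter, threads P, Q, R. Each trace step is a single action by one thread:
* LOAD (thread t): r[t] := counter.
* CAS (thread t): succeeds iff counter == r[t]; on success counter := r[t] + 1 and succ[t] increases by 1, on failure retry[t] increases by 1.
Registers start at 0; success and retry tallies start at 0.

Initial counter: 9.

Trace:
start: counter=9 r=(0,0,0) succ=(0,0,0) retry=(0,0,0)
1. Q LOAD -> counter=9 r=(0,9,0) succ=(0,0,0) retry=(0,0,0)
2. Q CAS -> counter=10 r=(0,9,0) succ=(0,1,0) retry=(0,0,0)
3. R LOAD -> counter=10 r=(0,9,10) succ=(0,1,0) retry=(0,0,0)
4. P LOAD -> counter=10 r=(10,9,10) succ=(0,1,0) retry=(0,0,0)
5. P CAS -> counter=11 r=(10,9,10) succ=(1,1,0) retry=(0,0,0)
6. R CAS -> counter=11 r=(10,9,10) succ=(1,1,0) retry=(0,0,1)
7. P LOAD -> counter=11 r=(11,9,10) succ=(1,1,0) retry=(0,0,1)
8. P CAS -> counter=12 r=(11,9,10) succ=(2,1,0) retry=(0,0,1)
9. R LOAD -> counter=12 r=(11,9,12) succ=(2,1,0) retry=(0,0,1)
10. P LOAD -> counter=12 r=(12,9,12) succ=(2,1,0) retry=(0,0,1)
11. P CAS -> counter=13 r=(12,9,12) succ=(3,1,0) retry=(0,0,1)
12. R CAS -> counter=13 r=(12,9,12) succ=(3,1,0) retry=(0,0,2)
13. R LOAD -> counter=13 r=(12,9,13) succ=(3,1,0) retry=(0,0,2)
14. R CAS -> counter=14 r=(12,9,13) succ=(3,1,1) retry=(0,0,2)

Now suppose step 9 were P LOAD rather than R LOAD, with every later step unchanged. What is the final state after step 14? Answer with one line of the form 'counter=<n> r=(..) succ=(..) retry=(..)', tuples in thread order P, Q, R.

(re-executing from step 9 with the substitution; state before step 9: counter=12 r=(11,9,10) succ=(2,1,0) retry=(0,0,1))
9. P LOAD -> counter=12 r=(12,9,10) succ=(2,1,0) retry=(0,0,1)
10. P LOAD -> counter=12 r=(12,9,10) succ=(2,1,0) retry=(0,0,1)
11. P CAS -> counter=13 r=(12,9,10) succ=(3,1,0) retry=(0,0,1)
12. R CAS -> counter=13 r=(12,9,10) succ=(3,1,0) retry=(0,0,2)
13. R LOAD -> counter=13 r=(12,9,13) succ=(3,1,0) retry=(0,0,2)
14. R CAS -> counter=14 r=(12,9,13) succ=(3,1,1) retry=(0,0,2)

counter=14 r=(12,9,13) succ=(3,1,1) retry=(0,0,2)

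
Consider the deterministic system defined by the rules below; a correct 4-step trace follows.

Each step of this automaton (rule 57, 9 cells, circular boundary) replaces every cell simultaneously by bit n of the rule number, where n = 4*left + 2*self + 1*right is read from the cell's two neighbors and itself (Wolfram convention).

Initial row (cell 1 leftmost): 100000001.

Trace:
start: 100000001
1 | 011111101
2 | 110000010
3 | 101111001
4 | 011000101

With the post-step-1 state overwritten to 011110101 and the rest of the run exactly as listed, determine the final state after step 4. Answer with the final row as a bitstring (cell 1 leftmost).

state after step 1 := 011110101
2 | 110001010
3 | 101100101
4 | 011010011

011010011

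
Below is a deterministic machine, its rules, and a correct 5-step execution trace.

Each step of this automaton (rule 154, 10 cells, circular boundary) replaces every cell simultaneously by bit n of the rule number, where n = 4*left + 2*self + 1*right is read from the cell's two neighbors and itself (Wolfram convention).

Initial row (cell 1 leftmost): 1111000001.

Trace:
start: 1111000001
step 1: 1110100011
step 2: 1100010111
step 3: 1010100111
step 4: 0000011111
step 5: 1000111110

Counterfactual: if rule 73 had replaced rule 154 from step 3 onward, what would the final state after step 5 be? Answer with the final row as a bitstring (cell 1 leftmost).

(re-executing steps 3..5 under rule 73; state before step 3: 1100010111)
step 3: 0101000100
step 4: 0000010001
step 5: 0111000100

0111000100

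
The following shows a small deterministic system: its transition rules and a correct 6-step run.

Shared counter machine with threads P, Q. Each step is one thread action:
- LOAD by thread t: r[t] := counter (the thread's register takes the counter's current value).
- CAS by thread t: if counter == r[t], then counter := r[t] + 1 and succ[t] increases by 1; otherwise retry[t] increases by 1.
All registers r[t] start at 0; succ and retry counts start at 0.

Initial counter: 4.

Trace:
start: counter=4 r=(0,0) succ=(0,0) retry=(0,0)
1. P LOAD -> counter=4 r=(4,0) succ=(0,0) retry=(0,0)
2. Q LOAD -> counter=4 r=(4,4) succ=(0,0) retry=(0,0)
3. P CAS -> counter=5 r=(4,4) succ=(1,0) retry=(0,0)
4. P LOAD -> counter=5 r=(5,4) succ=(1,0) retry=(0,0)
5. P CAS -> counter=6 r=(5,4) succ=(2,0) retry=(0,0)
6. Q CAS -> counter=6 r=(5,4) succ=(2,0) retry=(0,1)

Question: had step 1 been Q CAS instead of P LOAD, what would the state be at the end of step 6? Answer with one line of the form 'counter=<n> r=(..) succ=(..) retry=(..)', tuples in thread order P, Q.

counter=5 r=(4,4) succ=(1,0) retry=(1,2)

(re-executing from step 1 with the substitution; state before step 1: counter=4 r=(0,0) succ=(0,0) retry=(0,0))
1. Q CAS -> counter=4 r=(0,0) succ=(0,0) retry=(0,1)
2. Q LOAD -> counter=4 r=(0,4) succ=(0,0) retry=(0,1)
3. P CAS -> counter=4 r=(0,4) succ=(0,0) retry=(1,1)
4. P LOAD -> counter=4 r=(4,4) succ=(0,0) retry=(1,1)
5. P CAS -> counter=5 r=(4,4) succ=(1,0) retry=(1,1)
6. Q CAS -> counter=5 r=(4,4) succ=(1,0) retry=(1,2)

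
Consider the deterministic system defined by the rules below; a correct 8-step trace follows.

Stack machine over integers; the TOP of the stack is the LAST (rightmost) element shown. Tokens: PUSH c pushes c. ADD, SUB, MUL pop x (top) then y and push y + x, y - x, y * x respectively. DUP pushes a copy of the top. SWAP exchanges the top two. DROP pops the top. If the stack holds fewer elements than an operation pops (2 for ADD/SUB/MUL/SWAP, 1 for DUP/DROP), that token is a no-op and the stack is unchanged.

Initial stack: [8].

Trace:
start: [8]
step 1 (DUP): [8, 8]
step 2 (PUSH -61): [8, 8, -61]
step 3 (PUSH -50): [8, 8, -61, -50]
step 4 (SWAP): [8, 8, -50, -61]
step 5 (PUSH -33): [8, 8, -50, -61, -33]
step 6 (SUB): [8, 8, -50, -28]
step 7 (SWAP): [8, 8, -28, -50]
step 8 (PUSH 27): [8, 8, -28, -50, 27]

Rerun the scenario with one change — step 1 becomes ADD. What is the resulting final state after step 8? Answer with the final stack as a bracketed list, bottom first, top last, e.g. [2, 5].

(re-executing from step 1 with the substitution; state before step 1: [8])
step 1 (ADD): [8]
step 2 (PUSH -61): [8, -61]
step 3 (PUSH -50): [8, -61, -50]
step 4 (SWAP): [8, -50, -61]
step 5 (PUSH -33): [8, -50, -61, -33]
step 6 (SUB): [8, -50, -28]
step 7 (SWAP): [8, -28, -50]
step 8 (PUSH 27): [8, -28, -50, 27]

[8, -28, -50, 27]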